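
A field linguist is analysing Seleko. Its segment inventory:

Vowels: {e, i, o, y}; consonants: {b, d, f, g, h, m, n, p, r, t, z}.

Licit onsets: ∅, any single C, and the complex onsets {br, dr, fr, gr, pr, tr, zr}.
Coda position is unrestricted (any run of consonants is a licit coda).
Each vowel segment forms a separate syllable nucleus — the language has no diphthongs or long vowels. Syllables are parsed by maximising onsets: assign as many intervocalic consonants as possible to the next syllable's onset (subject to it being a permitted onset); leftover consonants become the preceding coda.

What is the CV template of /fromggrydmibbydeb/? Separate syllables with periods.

Nuclei (vowels): o, y, i, y, e → 5 syllables.
/o…y/ gap (V1→V2): cluster /mggr/ — the longest permitted-onset suffix is /gr/; onset = /gr/, preceding coda = /mg/.
/y…i/ gap (V2→V3): cluster /dm/ — the longest permitted-onset suffix is /m/; onset = /m/, preceding coda = /d/.
/i…y/ gap (V3→V4): /bb/ splits as /b/ + /b/ (/b/ is the longest suffix that is a licit onset).
/y…e/ gap (V4→V5): just /d/ — single C goes to the following onset.
So the parse is fromg.gryd.mib.by.deb.
Mapping each syllable to C/V: /fromg/ → CCVCC, /gryd/ → CCVC, /mib/ → CVC, /by/ → CV, /deb/ → CVC.

CCVCC.CCVC.CVC.CV.CVC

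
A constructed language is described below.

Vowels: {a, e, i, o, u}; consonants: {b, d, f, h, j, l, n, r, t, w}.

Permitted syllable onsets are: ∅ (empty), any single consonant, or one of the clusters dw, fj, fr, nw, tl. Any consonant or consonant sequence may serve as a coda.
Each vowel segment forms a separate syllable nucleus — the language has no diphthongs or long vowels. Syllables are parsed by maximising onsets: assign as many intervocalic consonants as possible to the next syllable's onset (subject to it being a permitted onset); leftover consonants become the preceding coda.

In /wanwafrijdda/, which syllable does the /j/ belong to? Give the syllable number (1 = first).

3

The vowels are a, a, i, a — 4 nuclei, so 4 syllables.
/a…a/ gap (V1→V2): /nw/ is a licit onset in full, so it all attaches to the next syllable.
/a…i/ gap (V2→V3): /fr/ — entire cluster is a permitted onset → onset /fr/, coda ∅.
/i…a/ gap (V3→V4): /jdd/; trying suffixes from longest down, /d/ is the first permitted one, so coda /jd/ | onset /d/.
Putting it together: wa.nwa.frijd.da.
The /j/ is in the coda of syllable 3 (/frijd/).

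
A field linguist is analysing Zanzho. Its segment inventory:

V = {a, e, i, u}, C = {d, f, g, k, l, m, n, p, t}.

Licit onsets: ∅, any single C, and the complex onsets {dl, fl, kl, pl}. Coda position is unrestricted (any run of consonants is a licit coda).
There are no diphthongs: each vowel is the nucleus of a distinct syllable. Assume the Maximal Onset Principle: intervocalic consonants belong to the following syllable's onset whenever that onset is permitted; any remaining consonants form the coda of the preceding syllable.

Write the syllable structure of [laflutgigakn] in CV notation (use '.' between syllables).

CV.CCVC.CV.CVCC

Nuclei (vowels): a, u, i, a → 4 syllables.
Between /a/ (V1) and /u/ (V2): /fl/ — entire cluster is a permitted onset → onset /fl/, coda ∅.
Between /u/ (V2) and /i/ (V3): /tg/ splits as /t/ + /g/ (/g/ is the longest suffix that is a licit onset).
Between /i/ (V3) and /a/ (V4): /g/ → onset of the next syllable (single consonants are always licit onsets).
So the parse is la.flut.gi.gakn.
Mapping each syllable to C/V: /la/ → CV, /flut/ → CCVC, /gi/ → CV, /gakn/ → CVCC.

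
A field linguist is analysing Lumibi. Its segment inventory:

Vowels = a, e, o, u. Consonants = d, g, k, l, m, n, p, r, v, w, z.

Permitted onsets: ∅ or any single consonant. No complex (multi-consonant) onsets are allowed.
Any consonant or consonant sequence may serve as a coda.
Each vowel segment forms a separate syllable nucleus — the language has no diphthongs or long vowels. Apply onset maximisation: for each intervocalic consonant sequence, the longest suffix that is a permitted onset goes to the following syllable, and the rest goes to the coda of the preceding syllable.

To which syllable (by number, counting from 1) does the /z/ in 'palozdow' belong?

2

Nuclei (vowels): a, o, o → 3 syllables.
σ1/σ2 boundary: /l/ → onset of the next syllable (single consonants are always licit onsets).
σ2/σ3 boundary: cluster /zd/ — the longest permitted-onset suffix is /d/; onset = /d/, preceding coda = /z/.
Result: pa.loz.dow.
The /z/ is in the coda of syllable 2 (/loz/).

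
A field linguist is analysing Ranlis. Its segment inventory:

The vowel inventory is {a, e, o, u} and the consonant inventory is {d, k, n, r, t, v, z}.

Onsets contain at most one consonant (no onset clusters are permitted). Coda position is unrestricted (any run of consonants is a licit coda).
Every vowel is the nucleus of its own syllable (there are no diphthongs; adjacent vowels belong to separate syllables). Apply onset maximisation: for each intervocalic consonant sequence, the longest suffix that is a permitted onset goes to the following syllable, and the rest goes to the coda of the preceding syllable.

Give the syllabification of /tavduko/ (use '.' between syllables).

tav.du.ko

Vowels present: a, u, o; each is a nucleus, giving 3 syllables.
V1 /a/ – V2 /u/: /vd/ — longest licit onset from the right is /d/, leaving /v/ as coda.
V2 /u/ – V3 /o/: /k/ → onset of the next syllable (single consonants are always licit onsets).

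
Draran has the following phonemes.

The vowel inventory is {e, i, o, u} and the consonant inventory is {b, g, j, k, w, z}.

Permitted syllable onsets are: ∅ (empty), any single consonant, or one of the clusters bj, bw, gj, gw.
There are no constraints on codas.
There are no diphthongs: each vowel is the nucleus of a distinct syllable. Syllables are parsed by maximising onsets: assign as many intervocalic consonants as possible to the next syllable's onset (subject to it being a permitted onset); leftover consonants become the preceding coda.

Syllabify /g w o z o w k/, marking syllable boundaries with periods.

Vowels present: o, o; each is a nucleus, giving 2 syllables.
Between /o/ (V1) and /o/ (V2): just /z/ — single C goes to the following onset.

gwo.zowk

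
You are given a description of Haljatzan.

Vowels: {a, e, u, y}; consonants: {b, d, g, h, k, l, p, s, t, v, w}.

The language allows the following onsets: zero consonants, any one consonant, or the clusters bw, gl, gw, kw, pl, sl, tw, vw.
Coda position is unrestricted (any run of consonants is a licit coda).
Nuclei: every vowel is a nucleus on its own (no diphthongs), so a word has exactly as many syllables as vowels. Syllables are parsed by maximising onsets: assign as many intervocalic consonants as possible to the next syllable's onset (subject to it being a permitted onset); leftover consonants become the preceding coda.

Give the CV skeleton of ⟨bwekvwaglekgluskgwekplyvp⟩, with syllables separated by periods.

CCVC.CCV.CCVC.CCVCC.CCVC.CCVCC

Vowels present: e, a, e, u, e, y; each is a nucleus, giving 6 syllables.
σ1/σ2 boundary: cluster /kvw/ — the longest permitted-onset suffix is /vw/; onset = /vw/, preceding coda = /k/.
σ2/σ3 boundary: /gl/ is a licit onset in full, so it all attaches to the next syllable.
σ3/σ4 boundary: /kgl/ splits as /k/ + /gl/ (/gl/ is the longest suffix that is a licit onset).
σ4/σ5 boundary: cluster /skgw/ — the longest permitted-onset suffix is /gw/; onset = /gw/, preceding coda = /sk/.
σ5/σ6 boundary: cluster /kpl/ — the longest permitted-onset suffix is /pl/; onset = /pl/, preceding coda = /k/.
So the parse is bwek.vwa.glek.glusk.gwek.plyvp.
Mapping each syllable to C/V: /bwek/ → CCVC, /vwa/ → CCV, /glek/ → CCVC, /glusk/ → CCVCC, /gwek/ → CCVC, /plyvp/ → CCVCC.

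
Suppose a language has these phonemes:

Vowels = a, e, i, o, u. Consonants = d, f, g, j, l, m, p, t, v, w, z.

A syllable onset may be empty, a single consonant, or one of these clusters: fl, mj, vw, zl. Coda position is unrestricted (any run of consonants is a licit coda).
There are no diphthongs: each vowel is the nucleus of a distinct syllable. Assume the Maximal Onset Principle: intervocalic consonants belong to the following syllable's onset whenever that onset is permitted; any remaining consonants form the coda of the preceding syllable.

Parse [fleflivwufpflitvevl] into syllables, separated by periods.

The vowels are e, i, u, i, e — 5 nuclei, so 5 syllables.
σ1/σ2 boundary: cluster /fl/ — /fl/ is itself a permitted onset, so the whole cluster goes right; preceding coda = ∅.
σ2/σ3 boundary: /vw/ is a licit onset in full, so it all attaches to the next syllable.
σ3/σ4 boundary: /fpfl/; trying suffixes from longest down, /fl/ is the first permitted one, so coda /fp/ | onset /fl/.
σ4/σ5 boundary: /tv/ — longest licit onset from the right is /v/, leaving /t/ as coda.

fle.fli.vwufp.flit.vevl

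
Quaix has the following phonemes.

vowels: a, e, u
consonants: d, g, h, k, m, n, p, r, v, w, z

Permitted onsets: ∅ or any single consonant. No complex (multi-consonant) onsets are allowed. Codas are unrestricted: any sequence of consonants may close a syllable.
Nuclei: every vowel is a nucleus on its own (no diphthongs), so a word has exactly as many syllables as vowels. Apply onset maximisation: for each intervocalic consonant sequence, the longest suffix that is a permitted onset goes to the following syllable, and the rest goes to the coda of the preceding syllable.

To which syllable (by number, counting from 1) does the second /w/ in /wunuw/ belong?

2

Vowels present: u, u; each is a nucleus, giving 2 syllables.
V1 /u/ – V2 /u/: /n/ → onset of the next syllable (single consonants are always licit onsets).
Syllabification: wu.nuw.
The second /w/ is in the coda of syllable 2 (/nuw/).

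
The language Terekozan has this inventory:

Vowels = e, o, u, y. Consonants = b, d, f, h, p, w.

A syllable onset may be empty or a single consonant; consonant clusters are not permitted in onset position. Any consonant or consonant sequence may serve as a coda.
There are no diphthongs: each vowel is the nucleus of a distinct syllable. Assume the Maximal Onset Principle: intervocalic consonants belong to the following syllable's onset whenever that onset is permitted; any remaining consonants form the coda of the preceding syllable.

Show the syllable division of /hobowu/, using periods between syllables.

Vowels present: o, o, u; each is a nucleus, giving 3 syllables.
Between /o/ (V1) and /o/ (V2): just /b/ — single C goes to the following onset.
Between /o/ (V2) and /u/ (V3): /w/ is a single consonant, so it becomes the next onset.

ho.bo.wu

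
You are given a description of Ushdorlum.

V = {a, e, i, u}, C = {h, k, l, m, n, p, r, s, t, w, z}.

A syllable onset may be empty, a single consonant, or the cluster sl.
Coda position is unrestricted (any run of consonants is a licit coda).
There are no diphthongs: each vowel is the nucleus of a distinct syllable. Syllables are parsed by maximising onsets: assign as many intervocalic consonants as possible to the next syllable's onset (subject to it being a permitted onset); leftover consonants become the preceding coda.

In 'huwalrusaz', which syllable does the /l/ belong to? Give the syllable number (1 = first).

2

Vowels present: u, a, u, a; each is a nucleus, giving 4 syllables.
Between /u/ (V1) and /a/ (V2): just /w/ — single C goes to the following onset.
Between /a/ (V2) and /u/ (V3): /lr/; trying suffixes from longest down, /r/ is the first permitted one, so coda /l/ | onset /r/.
Between /u/ (V3) and /a/ (V4): /s/ → onset of the next syllable (single consonants are always licit onsets).
Result: hu.wal.ru.saz.
The /l/ is in the coda of syllable 2 (/wal/).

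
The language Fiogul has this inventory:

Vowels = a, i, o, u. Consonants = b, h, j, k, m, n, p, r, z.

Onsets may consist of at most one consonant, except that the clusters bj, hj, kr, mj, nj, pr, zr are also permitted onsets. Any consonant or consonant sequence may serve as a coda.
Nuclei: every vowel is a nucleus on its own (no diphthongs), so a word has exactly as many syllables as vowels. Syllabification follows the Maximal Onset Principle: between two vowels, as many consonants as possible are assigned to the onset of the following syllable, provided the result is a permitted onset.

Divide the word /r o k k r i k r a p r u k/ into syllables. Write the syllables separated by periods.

The vowels are o, i, a, u — 4 nuclei, so 4 syllables.
/o…i/ gap (V1→V2): /kkr/ — longest licit onset from the right is /kr/, leaving /k/ as coda.
/i…a/ gap (V2→V3): cluster /kr/ — /kr/ is itself a permitted onset, so the whole cluster goes right; preceding coda = ∅.
/a…u/ gap (V3→V4): cluster /pr/ — /pr/ is itself a permitted onset, so the whole cluster goes right; preceding coda = ∅.

rok.kri.kra.pruk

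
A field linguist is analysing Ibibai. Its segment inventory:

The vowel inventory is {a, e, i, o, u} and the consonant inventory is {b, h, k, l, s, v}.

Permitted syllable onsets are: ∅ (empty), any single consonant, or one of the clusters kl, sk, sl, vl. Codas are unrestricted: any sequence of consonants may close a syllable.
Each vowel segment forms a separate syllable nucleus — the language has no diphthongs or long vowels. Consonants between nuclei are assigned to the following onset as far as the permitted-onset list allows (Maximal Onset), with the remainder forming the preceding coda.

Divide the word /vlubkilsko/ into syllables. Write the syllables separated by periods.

vlub.kil.sko

Vowels present: u, i, o; each is a nucleus, giving 3 syllables.
/u…i/ gap (V1→V2): /bk/; trying suffixes from longest down, /k/ is the first permitted one, so coda /b/ | onset /k/.
/i…o/ gap (V2→V3): /lsk/ splits as /l/ + /sk/ (/sk/ is the longest suffix that is a licit onset).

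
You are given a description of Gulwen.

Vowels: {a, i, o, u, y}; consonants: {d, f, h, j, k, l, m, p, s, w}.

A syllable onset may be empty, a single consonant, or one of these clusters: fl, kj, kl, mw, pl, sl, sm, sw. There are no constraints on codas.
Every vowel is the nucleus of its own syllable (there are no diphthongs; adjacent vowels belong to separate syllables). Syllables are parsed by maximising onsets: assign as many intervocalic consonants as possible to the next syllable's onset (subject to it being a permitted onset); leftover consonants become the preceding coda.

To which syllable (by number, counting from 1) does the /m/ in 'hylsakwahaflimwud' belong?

6

Nuclei (vowels): y, a, a, a, i, u → 6 syllables.
/y…a/ gap (V1→V2): cluster /ls/ — the longest permitted-onset suffix is /s/; onset = /s/, preceding coda = /l/.
/a…a/ gap (V2→V3): /kw/; trying suffixes from longest down, /w/ is the first permitted one, so coda /k/ | onset /w/.
/a…a/ gap (V3→V4): just /h/ — single C goes to the following onset.
/a…i/ gap (V4→V5): /fl/ is a licit onset in full, so it all attaches to the next syllable.
/i…u/ gap (V5→V6): /mw/ — entire cluster is a permitted onset → onset /mw/, coda ∅.
Result: hyl.sak.wa.ha.fli.mwud.
The /m/ is in the onset of syllable 6 (/mwud/).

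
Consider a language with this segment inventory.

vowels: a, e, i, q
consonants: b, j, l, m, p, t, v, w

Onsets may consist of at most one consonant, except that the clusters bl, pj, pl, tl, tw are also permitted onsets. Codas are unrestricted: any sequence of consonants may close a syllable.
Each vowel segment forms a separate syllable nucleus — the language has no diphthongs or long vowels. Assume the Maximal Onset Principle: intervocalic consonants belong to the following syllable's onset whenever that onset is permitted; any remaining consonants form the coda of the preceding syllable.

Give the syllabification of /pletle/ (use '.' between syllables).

ple.tle

Vowels present: e, e; each is a nucleus, giving 2 syllables.
σ1/σ2 boundary: cluster /tl/ — /tl/ is itself a permitted onset, so the whole cluster goes right; preceding coda = ∅.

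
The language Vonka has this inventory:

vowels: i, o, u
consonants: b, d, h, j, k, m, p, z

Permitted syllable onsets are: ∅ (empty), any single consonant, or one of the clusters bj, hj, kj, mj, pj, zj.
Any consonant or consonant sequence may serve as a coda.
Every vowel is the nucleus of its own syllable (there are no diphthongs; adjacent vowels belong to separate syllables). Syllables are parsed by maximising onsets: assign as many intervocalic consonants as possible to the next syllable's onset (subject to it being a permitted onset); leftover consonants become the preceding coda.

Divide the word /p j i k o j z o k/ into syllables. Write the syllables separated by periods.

pji.koj.zok

Vowels present: i, o, o; each is a nucleus, giving 3 syllables.
σ1/σ2 boundary: /k/ is a single consonant, so it becomes the next onset.
σ2/σ3 boundary: /jz/ splits as /j/ + /z/ (/z/ is the longest suffix that is a licit onset).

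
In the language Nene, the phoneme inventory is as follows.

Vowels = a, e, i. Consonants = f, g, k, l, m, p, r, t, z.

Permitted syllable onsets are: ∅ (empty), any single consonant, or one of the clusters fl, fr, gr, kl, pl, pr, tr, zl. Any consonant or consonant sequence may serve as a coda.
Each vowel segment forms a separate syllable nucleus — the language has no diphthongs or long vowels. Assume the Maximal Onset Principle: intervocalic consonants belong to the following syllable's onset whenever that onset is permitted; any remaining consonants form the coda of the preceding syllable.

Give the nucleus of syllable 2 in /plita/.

Nuclei (vowels): i, a → 2 syllables.
The second nucleus (vowel 2 from the left) is /a/.

a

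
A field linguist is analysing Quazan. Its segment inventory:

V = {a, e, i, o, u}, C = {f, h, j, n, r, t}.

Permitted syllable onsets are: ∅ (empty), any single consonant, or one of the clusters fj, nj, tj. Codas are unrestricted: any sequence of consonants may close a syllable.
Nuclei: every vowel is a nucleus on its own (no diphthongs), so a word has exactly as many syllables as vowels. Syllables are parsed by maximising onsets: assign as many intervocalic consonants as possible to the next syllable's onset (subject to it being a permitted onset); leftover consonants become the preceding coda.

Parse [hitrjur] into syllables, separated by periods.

hitr.jur

Vowels present: i, u; each is a nucleus, giving 2 syllables.
Between /i/ (V1) and /u/ (V2): cluster /trj/ — the longest permitted-onset suffix is /j/; onset = /j/, preceding coda = /tr/.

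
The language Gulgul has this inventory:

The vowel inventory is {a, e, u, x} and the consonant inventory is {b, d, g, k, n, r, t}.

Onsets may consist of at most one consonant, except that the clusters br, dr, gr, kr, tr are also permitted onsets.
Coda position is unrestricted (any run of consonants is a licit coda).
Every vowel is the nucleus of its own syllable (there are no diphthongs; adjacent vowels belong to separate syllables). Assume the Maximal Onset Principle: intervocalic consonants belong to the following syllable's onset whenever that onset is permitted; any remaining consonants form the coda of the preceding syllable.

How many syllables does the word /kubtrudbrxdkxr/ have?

The vowels are u, u, x, x — 4 nuclei, so 4 syllables.

4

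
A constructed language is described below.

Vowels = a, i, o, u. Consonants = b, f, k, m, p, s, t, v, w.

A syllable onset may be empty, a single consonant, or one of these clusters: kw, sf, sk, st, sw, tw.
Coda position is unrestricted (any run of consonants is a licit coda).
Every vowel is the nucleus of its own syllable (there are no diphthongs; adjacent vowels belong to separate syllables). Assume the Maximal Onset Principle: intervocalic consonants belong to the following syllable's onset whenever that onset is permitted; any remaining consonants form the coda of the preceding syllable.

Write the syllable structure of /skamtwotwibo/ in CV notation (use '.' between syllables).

Vowels present: a, o, i, o; each is a nucleus, giving 4 syllables.
σ1/σ2 boundary: cluster /mtw/ — the longest permitted-onset suffix is /tw/; onset = /tw/, preceding coda = /m/.
σ2/σ3 boundary: cluster /tw/ — /tw/ is itself a permitted onset, so the whole cluster goes right; preceding coda = ∅.
σ3/σ4 boundary: /b/ is a single consonant, so it becomes the next onset.
Putting it together: skam.two.twi.bo.
Mapping each syllable to C/V: /skam/ → CCVC, /two/ → CCV, /twi/ → CCV, /bo/ → CV.

CCVC.CCV.CCV.CV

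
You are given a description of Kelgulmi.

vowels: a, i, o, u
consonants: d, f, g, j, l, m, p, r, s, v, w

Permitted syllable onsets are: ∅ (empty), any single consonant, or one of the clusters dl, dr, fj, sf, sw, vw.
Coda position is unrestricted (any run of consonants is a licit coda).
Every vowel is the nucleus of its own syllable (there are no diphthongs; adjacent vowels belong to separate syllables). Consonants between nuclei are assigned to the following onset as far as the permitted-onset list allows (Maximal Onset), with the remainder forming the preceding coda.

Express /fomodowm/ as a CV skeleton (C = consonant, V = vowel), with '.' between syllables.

CV.CV.CVCC

Vowels present: o, o, o; each is a nucleus, giving 3 syllables.
Between /o/ (V1) and /o/ (V2): /m/ is a single consonant, so it becomes the next onset.
Between /o/ (V2) and /o/ (V3): /d/ → onset of the next syllable (single consonants are always licit onsets).
Syllabification: fo.mo.dowm.
Mapping each syllable to C/V: /fo/ → CV, /mo/ → CV, /dowm/ → CVCC.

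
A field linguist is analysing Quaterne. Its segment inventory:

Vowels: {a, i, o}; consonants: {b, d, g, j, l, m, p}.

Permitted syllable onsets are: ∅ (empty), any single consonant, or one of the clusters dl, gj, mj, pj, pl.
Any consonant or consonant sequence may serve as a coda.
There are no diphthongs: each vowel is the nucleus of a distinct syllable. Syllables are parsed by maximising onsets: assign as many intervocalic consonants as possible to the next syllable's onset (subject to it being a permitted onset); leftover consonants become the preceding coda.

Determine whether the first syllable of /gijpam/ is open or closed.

closed

Vowels present: i, a; each is a nucleus, giving 2 syllables.
V1 /i/ – V2 /a/: /jp/ — longest licit onset from the right is /p/, leaving /j/ as coda.
Syllabification: gij.pam.
Syllable 1 is /gij/ with coda /j/, so it is closed.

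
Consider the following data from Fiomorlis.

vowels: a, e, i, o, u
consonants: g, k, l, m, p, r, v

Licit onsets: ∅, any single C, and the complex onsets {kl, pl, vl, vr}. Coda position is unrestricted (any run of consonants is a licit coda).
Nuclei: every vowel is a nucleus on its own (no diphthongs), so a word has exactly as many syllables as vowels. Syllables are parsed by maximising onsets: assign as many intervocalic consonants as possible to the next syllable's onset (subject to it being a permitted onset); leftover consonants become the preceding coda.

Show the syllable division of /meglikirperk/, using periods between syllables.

The vowels are e, i, i, e — 4 nuclei, so 4 syllables.
V1 /e/ – V2 /i/: /gl/; trying suffixes from longest down, /l/ is the first permitted one, so coda /g/ | onset /l/.
V2 /i/ – V3 /i/: /k/ is a single consonant, so it becomes the next onset.
V3 /i/ – V4 /e/: /rp/ — longest licit onset from the right is /p/, leaving /r/ as coda.

meg.li.kir.perk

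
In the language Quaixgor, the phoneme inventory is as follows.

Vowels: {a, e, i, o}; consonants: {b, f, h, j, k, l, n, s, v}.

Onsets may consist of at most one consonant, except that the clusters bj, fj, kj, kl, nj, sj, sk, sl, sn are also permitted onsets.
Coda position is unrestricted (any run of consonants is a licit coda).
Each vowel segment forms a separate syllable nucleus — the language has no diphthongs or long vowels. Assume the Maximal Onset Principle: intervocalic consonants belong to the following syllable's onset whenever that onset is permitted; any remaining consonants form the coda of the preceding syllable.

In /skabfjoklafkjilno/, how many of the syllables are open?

2

Nuclei (vowels): a, o, a, i, o → 5 syllables.
Between /a/ (V1) and /o/ (V2): /bfj/ splits as /b/ + /fj/ (/fj/ is the longest suffix that is a licit onset).
Between /o/ (V2) and /a/ (V3): /kl/ — entire cluster is a permitted onset → onset /kl/, coda ∅.
Between /a/ (V3) and /i/ (V4): /fkj/ splits as /f/ + /kj/ (/kj/ is the longest suffix that is a licit onset).
Between /i/ (V4) and /o/ (V5): /ln/; trying suffixes from longest down, /n/ is the first permitted one, so coda /l/ | onset /n/.
Putting it together: skab.fjo.klaf.kjil.no.
Classifying each syllable: /skab/ (closed), /fjo/ (open), /klaf/ (closed), /kjil/ (closed), /no/ (open).
Open syllables: 2.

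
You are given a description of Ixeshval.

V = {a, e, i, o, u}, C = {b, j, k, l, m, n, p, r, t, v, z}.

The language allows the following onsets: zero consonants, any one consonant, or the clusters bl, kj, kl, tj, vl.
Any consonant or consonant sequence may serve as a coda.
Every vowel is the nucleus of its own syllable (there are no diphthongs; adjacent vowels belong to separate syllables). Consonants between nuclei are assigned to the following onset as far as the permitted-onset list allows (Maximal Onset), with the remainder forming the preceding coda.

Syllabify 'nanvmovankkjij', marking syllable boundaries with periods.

Vowels present: a, o, a, i; each is a nucleus, giving 4 syllables.
Between /a/ (V1) and /o/ (V2): /nvm/; trying suffixes from longest down, /m/ is the first permitted one, so coda /nv/ | onset /m/.
Between /o/ (V2) and /a/ (V3): /v/ → onset of the next syllable (single consonants are always licit onsets).
Between /a/ (V3) and /i/ (V4): /nkkj/ splits as /nk/ + /kj/ (/kj/ is the longest suffix that is a licit onset).

nanv.mo.vank.kjij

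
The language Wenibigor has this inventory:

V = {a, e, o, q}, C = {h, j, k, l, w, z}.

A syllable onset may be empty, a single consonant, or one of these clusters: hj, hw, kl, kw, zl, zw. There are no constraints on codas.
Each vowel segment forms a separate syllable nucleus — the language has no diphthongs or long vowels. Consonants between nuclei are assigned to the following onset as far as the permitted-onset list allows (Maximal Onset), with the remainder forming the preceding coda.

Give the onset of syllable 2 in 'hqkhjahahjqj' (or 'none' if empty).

Nuclei (vowels): q, a, a, q → 4 syllables.
/q…a/ gap (V1→V2): /khj/ splits as /k/ + /hj/ (/hj/ is the longest suffix that is a licit onset).
/a…a/ gap (V2→V3): /h/ → onset of the next syllable (single consonants are always licit onsets).
/a…q/ gap (V3→V4): cluster /hj/ — /hj/ is itself a permitted onset, so the whole cluster goes right; preceding coda = ∅.
Putting it together: hqk.hja.ha.hjqj.
Syllable 2 is /hja/: onset /hj/, nucleus /a/, coda ∅.

hj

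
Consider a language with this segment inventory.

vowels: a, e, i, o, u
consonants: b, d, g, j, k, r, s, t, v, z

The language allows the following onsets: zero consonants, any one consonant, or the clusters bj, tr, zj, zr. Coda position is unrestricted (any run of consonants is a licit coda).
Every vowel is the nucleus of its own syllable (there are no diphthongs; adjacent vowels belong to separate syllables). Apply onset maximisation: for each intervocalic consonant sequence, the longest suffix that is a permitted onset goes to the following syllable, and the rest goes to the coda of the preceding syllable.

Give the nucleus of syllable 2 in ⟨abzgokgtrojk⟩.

Vowels present: a, o, o; each is a nucleus, giving 3 syllables.
The second nucleus (vowel 2 from the left) is /o/.

o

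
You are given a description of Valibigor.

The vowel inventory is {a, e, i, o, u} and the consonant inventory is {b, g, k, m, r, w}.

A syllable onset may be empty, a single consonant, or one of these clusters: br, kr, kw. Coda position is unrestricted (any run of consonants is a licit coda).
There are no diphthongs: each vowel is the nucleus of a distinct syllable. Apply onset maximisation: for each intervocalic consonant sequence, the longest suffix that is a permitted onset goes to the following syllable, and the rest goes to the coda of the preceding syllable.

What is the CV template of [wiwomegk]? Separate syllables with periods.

Vowels present: i, o, e; each is a nucleus, giving 3 syllables.
/i…o/ gap (V1→V2): /w/ is a single consonant, so it becomes the next onset.
/o…e/ gap (V2→V3): /m/ is a single consonant, so it becomes the next onset.
Syllabification: wi.wo.megk.
Mapping each syllable to C/V: /wi/ → CV, /wo/ → CV, /megk/ → CVCC.

CV.CV.CVCC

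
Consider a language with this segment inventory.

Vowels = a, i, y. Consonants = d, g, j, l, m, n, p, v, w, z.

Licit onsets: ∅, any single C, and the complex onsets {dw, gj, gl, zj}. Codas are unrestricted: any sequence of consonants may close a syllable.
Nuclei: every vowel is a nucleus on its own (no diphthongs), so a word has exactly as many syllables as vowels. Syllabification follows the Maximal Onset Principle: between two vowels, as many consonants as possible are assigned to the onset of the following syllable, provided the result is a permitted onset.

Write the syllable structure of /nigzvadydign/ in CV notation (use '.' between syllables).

Vowels present: i, a, y, i; each is a nucleus, giving 4 syllables.
σ1/σ2 boundary: /gzv/ — longest licit onset from the right is /v/, leaving /gz/ as coda.
σ2/σ3 boundary: /d/ → onset of the next syllable (single consonants are always licit onsets).
σ3/σ4 boundary: /d/ is a single consonant, so it becomes the next onset.
Syllabification: nigz.va.dy.dign.
Mapping each syllable to C/V: /nigz/ → CVCC, /va/ → CV, /dy/ → CV, /dign/ → CVCC.

CVCC.CV.CV.CVCC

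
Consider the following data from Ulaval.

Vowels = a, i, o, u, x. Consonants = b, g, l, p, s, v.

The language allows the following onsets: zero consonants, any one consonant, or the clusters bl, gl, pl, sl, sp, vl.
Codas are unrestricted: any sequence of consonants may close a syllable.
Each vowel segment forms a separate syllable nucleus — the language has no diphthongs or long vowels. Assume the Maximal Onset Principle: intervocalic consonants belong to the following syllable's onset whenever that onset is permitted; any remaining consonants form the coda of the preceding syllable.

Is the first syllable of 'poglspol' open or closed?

closed

Vowels present: o, o; each is a nucleus, giving 2 syllables.
Between /o/ (V1) and /o/ (V2): /glsp/ splits as /gl/ + /sp/ (/sp/ is the longest suffix that is a licit onset).
Result: pogl.spol.
Syllable 1 is /pogl/ with coda /gl/, so it is closed.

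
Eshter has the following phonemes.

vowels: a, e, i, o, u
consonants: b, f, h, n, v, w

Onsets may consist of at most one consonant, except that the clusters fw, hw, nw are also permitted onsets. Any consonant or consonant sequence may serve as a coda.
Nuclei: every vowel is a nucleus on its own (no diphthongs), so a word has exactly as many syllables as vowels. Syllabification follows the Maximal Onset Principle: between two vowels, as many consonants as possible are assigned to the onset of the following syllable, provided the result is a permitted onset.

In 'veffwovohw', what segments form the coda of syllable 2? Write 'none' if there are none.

Nuclei (vowels): e, o, o → 3 syllables.
/e…o/ gap (V1→V2): /ffw/; trying suffixes from longest down, /fw/ is the first permitted one, so coda /f/ | onset /fw/.
/o…o/ gap (V2→V3): /v/ → onset of the next syllable (single consonants are always licit onsets).
Putting it together: vef.fwo.vohw.
Syllable 2 is /fwo/: onset /fw/, nucleus /o/, coda ∅.

none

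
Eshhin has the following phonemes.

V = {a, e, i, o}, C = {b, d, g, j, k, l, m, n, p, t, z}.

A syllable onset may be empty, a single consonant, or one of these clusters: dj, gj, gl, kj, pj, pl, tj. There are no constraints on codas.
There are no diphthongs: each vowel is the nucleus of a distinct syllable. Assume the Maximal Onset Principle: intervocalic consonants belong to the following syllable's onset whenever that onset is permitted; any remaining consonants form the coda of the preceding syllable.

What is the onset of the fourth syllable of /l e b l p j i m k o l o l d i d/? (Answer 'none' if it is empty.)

l

The vowels are e, i, o, o, i — 5 nuclei, so 5 syllables.
/e…i/ gap (V1→V2): /blpj/ splits as /bl/ + /pj/ (/pj/ is the longest suffix that is a licit onset).
/i…o/ gap (V2→V3): /mk/ splits as /m/ + /k/ (/k/ is the longest suffix that is a licit onset).
/o…o/ gap (V3→V4): /l/ is a single consonant, so it becomes the next onset.
/o…i/ gap (V4→V5): /ld/ — longest licit onset from the right is /d/, leaving /l/ as coda.
Syllabification: lebl.pjim.ko.lol.did.
Syllable 4 is /lol/: onset /l/, nucleus /o/, coda /l/.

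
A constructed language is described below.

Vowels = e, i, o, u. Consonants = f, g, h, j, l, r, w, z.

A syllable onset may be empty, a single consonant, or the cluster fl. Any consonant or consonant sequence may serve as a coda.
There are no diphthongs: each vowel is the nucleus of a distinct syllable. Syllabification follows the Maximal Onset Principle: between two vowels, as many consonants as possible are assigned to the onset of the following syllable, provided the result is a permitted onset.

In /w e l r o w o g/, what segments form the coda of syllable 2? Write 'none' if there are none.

Nuclei (vowels): e, o, o → 3 syllables.
σ1/σ2 boundary: /lr/ splits as /l/ + /r/ (/r/ is the longest suffix that is a licit onset).
σ2/σ3 boundary: /w/ → onset of the next syllable (single consonants are always licit onsets).
Putting it together: wel.ro.wog.
Syllable 2 is /ro/: onset /r/, nucleus /o/, coda ∅.

none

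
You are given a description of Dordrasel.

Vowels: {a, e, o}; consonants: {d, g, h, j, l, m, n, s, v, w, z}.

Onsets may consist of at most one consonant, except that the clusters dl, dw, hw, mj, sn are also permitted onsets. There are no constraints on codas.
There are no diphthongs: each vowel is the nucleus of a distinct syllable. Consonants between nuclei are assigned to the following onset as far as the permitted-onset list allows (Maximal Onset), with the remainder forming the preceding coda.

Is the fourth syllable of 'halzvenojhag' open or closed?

closed

Nuclei (vowels): a, e, o, a → 4 syllables.
/a…e/ gap (V1→V2): /lzv/; trying suffixes from longest down, /v/ is the first permitted one, so coda /lz/ | onset /v/.
/e…o/ gap (V2→V3): /n/ → onset of the next syllable (single consonants are always licit onsets).
/o…a/ gap (V3→V4): /jh/; trying suffixes from longest down, /h/ is the first permitted one, so coda /j/ | onset /h/.
Syllabification: halz.ve.noj.hag.
Syllable 4 is /hag/ with coda /g/, so it is closed.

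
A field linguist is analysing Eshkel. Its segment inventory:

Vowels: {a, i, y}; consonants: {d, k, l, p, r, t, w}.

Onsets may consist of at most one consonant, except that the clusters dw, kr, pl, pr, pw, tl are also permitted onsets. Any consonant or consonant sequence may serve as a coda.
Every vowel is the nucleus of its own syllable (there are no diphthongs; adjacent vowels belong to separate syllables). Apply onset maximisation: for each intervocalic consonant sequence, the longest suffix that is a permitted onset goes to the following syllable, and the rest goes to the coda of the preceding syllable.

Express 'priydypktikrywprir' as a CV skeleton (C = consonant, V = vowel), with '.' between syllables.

CCV.V.CVCC.CV.CCVC.CCVC

The vowels are i, y, y, i, y, i — 6 nuclei, so 6 syllables.
σ1/σ2 boundary: hiatus — the boundary sits between the two vowels.
σ2/σ3 boundary: just /d/ — single C goes to the following onset.
σ3/σ4 boundary: /pkt/; trying suffixes from longest down, /t/ is the first permitted one, so coda /pk/ | onset /t/.
σ4/σ5 boundary: /kr/ — entire cluster is a permitted onset → onset /kr/, coda ∅.
σ5/σ6 boundary: cluster /wpr/ — the longest permitted-onset suffix is /pr/; onset = /pr/, preceding coda = /w/.
Syllabification: pri.y.dypk.ti.kryw.prir.
Mapping each syllable to C/V: /pri/ → CCV, /y/ → V, /dypk/ → CVCC, /ti/ → CV, /kryw/ → CCVC, /prir/ → CCVC.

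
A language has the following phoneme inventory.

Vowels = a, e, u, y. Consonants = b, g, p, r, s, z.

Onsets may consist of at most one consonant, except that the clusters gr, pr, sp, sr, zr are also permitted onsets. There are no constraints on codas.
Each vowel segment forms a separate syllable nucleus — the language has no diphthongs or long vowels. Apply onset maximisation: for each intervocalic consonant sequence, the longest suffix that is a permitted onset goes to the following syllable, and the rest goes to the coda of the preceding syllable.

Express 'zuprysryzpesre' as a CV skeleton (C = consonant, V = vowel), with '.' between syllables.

Nuclei (vowels): u, y, y, e, e → 5 syllables.
Between /u/ (V1) and /y/ (V2): /pr/ — entire cluster is a permitted onset → onset /pr/, coda ∅.
Between /y/ (V2) and /y/ (V3): cluster /sr/ — /sr/ is itself a permitted onset, so the whole cluster goes right; preceding coda = ∅.
Between /y/ (V3) and /e/ (V4): /zp/ splits as /z/ + /p/ (/p/ is the longest suffix that is a licit onset).
Between /e/ (V4) and /e/ (V5): /sr/ — entire cluster is a permitted onset → onset /sr/, coda ∅.
Result: zu.pry.sryz.pe.sre.
Mapping each syllable to C/V: /zu/ → CV, /pry/ → CCV, /sryz/ → CCVC, /pe/ → CV, /sre/ → CCV.

CV.CCV.CCVC.CV.CCV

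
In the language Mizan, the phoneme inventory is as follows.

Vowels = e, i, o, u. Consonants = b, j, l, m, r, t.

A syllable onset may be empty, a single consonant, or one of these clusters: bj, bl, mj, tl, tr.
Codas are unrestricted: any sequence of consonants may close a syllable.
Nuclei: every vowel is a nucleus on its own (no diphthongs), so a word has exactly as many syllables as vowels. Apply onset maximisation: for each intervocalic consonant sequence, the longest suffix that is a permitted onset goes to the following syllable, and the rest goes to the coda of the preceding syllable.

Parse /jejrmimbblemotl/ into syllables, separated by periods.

The vowels are e, i, e, o — 4 nuclei, so 4 syllables.
V1 /e/ – V2 /i/: /jrm/ splits as /jr/ + /m/ (/m/ is the longest suffix that is a licit onset).
V2 /i/ – V3 /e/: /mbbl/; trying suffixes from longest down, /bl/ is the first permitted one, so coda /mb/ | onset /bl/.
V3 /e/ – V4 /o/: just /m/ — single C goes to the following onset.

jejr.mimb.ble.motl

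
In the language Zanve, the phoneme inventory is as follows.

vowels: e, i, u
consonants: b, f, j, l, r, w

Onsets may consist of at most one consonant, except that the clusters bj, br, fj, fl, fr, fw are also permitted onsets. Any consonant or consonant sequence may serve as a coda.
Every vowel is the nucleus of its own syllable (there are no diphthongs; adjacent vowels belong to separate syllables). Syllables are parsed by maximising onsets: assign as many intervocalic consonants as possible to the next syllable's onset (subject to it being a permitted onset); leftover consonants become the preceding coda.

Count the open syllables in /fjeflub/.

1

Nuclei (vowels): e, u → 2 syllables.
V1 /e/ – V2 /u/: /fl/ is a licit onset in full, so it all attaches to the next syllable.
Putting it together: fje.flub.
Classifying each syllable: /fje/ (open), /flub/ (closed).
Open syllables: 1.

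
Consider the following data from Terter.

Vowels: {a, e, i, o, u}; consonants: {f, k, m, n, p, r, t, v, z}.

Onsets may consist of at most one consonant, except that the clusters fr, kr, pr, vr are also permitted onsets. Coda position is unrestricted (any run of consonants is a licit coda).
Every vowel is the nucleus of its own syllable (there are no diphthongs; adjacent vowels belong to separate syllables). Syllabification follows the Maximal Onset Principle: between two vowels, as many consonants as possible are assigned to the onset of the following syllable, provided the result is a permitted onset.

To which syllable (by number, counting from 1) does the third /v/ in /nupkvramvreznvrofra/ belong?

Vowels present: u, a, e, o, a; each is a nucleus, giving 5 syllables.
σ1/σ2 boundary: cluster /pkvr/ — the longest permitted-onset suffix is /vr/; onset = /vr/, preceding coda = /pk/.
σ2/σ3 boundary: /mvr/; trying suffixes from longest down, /vr/ is the first permitted one, so coda /m/ | onset /vr/.
σ3/σ4 boundary: /znvr/ splits as /zn/ + /vr/ (/vr/ is the longest suffix that is a licit onset).
σ4/σ5 boundary: cluster /fr/ — /fr/ is itself a permitted onset, so the whole cluster goes right; preceding coda = ∅.
Putting it together: nupk.vram.vrezn.vro.fra.
The third /v/ is in the onset of syllable 4 (/vro/).

4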